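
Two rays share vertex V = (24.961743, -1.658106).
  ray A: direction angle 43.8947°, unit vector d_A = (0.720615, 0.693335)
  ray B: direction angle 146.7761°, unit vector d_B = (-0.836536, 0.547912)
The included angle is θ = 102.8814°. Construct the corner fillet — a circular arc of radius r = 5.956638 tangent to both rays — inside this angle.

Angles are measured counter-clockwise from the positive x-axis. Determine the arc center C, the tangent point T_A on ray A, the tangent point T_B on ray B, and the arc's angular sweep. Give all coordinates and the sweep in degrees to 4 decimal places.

bisector direction at 95.3354° = (-0.092986,0.995667)
center distance |VC| = r/sin(θ/2) = 5.956638/sin(51.4407°) = 7.617540
C = V + |VC|·bis = (24.2534,5.9264)
T_A = V + ((C−V)·d_A)·d_A = V + 4.7482·d_A = (28.3834,1.6340)
T_B = V + ((C−V)·d_B)·d_B = V + 4.7482·d_B = (20.9897,0.9435)
sweep = 180° − θ = 77.1186°

center=(24.2534,5.9264) T_A=(28.3834,1.6340) T_B=(20.9897,0.9435) sweep=77.1186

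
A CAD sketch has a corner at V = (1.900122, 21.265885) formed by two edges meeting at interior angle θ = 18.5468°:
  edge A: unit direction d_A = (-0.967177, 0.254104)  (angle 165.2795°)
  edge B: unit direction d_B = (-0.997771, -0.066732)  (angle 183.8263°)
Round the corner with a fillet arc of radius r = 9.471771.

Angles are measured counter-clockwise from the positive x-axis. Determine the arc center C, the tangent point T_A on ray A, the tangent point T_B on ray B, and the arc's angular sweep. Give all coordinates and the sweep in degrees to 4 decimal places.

bisector direction at 174.5529° = (-0.995484,0.094927)
center distance |VC| = r/sin(θ/2) = 9.471771/sin(9.2734°) = 58.777703
C = V + |VC|·bis = (-56.6122,26.8455)
T_A = V + ((C−V)·d_A)·d_A = V + 58.0095·d_A = (-54.2053,36.0063)
T_B = V + ((C−V)·d_B)·d_B = V + 58.0095·d_B = (-55.9801,17.3948)
sweep = 180° − θ = 161.4532°

center=(-56.6122,26.8455) T_A=(-54.2053,36.0063) T_B=(-55.9801,17.3948) sweep=161.4532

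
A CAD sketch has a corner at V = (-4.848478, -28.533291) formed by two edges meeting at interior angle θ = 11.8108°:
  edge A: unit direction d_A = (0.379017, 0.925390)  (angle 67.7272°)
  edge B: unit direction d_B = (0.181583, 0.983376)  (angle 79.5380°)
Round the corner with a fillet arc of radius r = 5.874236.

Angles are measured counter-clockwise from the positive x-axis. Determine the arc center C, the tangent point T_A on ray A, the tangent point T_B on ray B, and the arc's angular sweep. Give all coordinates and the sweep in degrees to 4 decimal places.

center=(11.2405,26.2474) T_A=(16.6764,24.0209) T_B=(5.4639,27.3140) sweep=168.1892

bisector direction at 73.6326° = (0.281796,0.959474)
center distance |VC| = r/sin(θ/2) = 5.874236/sin(5.9054°) = 57.094451
C = V + |VC|·bis = (11.2405,26.2474)
T_A = V + ((C−V)·d_A)·d_A = V + 56.7915·d_A = (16.6764,24.0209)
T_B = V + ((C−V)·d_B)·d_B = V + 56.7915·d_B = (5.4639,27.3140)
sweep = 180° − θ = 168.1892°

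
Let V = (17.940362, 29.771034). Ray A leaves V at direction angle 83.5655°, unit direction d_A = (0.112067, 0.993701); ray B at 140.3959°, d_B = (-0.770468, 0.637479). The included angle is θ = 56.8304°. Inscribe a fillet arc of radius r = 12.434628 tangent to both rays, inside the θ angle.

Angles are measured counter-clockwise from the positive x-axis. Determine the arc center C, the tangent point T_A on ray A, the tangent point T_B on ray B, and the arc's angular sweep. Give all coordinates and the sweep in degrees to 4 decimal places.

center=(8.1597,54.0026) T_A=(20.5160,52.6090) T_B=(0.2329,44.4221) sweep=123.1696

bisector direction at 111.9807° = (-0.374294,0.927310)
center distance |VC| = r/sin(θ/2) = 12.434628/sin(28.4152°) = 26.130988
C = V + |VC|·bis = (8.1597,54.0026)
T_A = V + ((C−V)·d_A)·d_A = V + 22.9828·d_A = (20.5160,52.6090)
T_B = V + ((C−V)·d_B)·d_B = V + 22.9828·d_B = (0.2329,44.4221)
sweep = 180° − θ = 123.1696°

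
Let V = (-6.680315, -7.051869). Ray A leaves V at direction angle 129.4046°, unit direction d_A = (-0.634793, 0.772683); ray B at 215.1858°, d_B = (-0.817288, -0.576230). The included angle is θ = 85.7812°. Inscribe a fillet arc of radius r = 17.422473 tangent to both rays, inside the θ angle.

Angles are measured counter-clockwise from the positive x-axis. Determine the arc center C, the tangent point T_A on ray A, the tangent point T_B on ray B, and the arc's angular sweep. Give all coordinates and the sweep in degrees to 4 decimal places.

center=(-32.0479,-3.6199) T_A=(-18.5858,7.4398) T_B=(-22.0085,-17.8590) sweep=94.2188

bisector direction at 172.2952° = (-0.990972,0.134069)
center distance |VC| = r/sin(θ/2) = 17.422473/sin(42.8906°) = 25.598671
C = V + |VC|·bis = (-32.0479,-3.6199)
T_A = V + ((C−V)·d_A)·d_A = V + 18.7550·d_A = (-18.5858,7.4398)
T_B = V + ((C−V)·d_B)·d_B = V + 18.7550·d_B = (-22.0085,-17.8590)
sweep = 180° − θ = 94.2188°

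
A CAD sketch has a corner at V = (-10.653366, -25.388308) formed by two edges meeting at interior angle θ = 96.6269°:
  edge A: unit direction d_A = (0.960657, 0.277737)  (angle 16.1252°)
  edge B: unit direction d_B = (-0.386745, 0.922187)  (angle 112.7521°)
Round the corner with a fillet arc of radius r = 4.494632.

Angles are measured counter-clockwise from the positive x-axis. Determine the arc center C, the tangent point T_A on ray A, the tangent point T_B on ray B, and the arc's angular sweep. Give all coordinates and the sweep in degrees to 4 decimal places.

center=(-8.0565,-19.9588) T_A=(-6.8082,-24.2766) T_B=(-12.2014,-21.6971) sweep=83.3731

bisector direction at 64.4387° = (0.431477,0.902124)
center distance |VC| = r/sin(θ/2) = 4.494632/sin(48.3135°) = 6.018567
C = V + |VC|·bis = (-8.0565,-19.9588)
T_A = V + ((C−V)·d_A)·d_A = V + 4.0027·d_A = (-6.8082,-24.2766)
T_B = V + ((C−V)·d_B)·d_B = V + 4.0027·d_B = (-12.2014,-21.6971)
sweep = 180° − θ = 83.3731°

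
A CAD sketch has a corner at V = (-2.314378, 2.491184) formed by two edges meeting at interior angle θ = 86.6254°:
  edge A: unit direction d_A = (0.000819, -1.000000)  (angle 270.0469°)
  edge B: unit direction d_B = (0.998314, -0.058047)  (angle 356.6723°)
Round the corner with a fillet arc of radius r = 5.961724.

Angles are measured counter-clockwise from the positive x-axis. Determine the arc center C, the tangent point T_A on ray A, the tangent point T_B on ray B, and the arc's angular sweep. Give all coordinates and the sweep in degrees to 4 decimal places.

center=(3.6525,-3.8276) T_A=(-2.3092,-3.8324) T_B=(3.9986,2.1241) sweep=93.3746

bisector direction at 313.3596° = (0.686575,-0.727059)
center distance |VC| = r/sin(θ/2) = 5.961724/sin(43.3127°) = 8.690818
C = V + |VC|·bis = (3.6525,-3.8276)
T_A = V + ((C−V)·d_A)·d_A = V + 6.3236·d_A = (-2.3092,-3.8324)
T_B = V + ((C−V)·d_B)·d_B = V + 6.3236·d_B = (3.9986,2.1241)
sweep = 180° − θ = 93.3746°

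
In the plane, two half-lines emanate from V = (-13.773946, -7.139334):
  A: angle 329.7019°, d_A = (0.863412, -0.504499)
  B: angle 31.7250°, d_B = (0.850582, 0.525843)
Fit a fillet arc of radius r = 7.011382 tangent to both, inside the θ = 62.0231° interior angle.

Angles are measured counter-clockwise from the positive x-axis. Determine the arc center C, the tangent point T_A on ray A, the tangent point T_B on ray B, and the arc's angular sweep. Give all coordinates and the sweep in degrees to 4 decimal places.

bisector direction at 0.7135° = (0.999922,0.012452)
center distance |VC| = r/sin(θ/2) = 7.011382/sin(31.0115°) = 13.608762
C = V + |VC|·bis = (-0.1662,-6.9699)
T_A = V + ((C−V)·d_A)·d_A = V + 11.6636·d_A = (-3.7035,-13.0236)
T_B = V + ((C−V)·d_B)·d_B = V + 11.6636·d_B = (-3.8531,-1.0061)
sweep = 180° − θ = 117.9769°

center=(-0.1662,-6.9699) T_A=(-3.7035,-13.0236) T_B=(-3.8531,-1.0061) sweep=117.9769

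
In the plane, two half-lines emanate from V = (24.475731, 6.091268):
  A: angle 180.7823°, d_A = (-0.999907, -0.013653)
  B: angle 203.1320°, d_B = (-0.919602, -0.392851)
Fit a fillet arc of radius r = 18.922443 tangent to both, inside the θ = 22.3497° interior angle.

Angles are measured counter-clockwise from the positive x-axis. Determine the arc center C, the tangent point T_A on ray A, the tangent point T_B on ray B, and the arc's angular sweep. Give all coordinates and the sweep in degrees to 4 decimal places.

bisector direction at 191.9571° = (-0.978303,-0.207180)
center distance |VC| = r/sin(θ/2) = 18.922443/sin(11.1748°) = 97.637140
C = V + |VC|·bis = (-71.0430,-14.1372)
T_A = V + ((C−V)·d_A)·d_A = V + 95.7860·d_A = (-71.3013,4.7835)
T_B = V + ((C−V)·d_B)·d_B = V + 95.7860·d_B = (-63.6093,-31.5383)
sweep = 180° − θ = 157.6503°

center=(-71.0430,-14.1372) T_A=(-71.3013,4.7835) T_B=(-63.6093,-31.5383) sweep=157.6503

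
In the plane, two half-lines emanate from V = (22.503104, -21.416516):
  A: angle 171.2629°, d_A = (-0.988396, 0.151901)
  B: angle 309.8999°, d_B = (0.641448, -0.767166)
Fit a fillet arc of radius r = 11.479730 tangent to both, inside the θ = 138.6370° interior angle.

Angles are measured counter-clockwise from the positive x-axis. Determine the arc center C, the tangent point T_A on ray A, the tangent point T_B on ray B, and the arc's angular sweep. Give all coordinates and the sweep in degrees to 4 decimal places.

bisector direction at 240.5814° = (-0.491187,-0.871054)
center distance |VC| = r/sin(θ/2) = 11.479730/sin(69.3185°) = 12.270462
C = V + |VC|·bis = (16.4760,-32.1048)
T_A = V + ((C−V)·d_A)·d_A = V + 4.3336·d_A = (18.2198,-20.7582)
T_B = V + ((C−V)·d_B)·d_B = V + 4.3336·d_B = (25.2829,-24.7411)
sweep = 180° − θ = 41.3630°

center=(16.4760,-32.1048) T_A=(18.2198,-20.7582) T_B=(25.2829,-24.7411) sweep=41.3630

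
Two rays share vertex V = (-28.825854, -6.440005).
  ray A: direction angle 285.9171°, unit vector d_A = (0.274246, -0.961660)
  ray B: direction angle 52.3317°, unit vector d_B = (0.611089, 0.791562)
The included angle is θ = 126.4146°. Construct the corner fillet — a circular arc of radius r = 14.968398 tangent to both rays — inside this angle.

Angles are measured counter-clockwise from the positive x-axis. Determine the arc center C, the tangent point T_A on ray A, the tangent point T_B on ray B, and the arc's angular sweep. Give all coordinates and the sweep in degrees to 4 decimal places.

bisector direction at 349.1244° = (0.982039,-0.188677)
center distance |VC| = r/sin(θ/2) = 14.968398/sin(63.2073°) = 16.768623
C = V + |VC|·bis = (-12.3584,-9.6039)
T_A = V + ((C−V)·d_A)·d_A = V + 7.5587·d_A = (-26.7529,-13.7089)
T_B = V + ((C−V)·d_B)·d_B = V + 7.5587·d_B = (-24.2068,-0.4568)
sweep = 180° − θ = 53.5854°

center=(-12.3584,-9.6039) T_A=(-26.7529,-13.7089) T_B=(-24.2068,-0.4568) sweep=53.5854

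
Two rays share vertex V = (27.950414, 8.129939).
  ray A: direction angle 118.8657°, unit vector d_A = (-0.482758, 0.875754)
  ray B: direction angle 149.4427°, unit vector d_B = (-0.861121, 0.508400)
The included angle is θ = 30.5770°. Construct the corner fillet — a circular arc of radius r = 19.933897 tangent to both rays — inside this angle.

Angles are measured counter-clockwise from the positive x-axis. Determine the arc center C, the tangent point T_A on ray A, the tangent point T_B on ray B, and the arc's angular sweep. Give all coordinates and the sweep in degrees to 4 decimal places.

bisector direction at 134.1542° = (-0.696592,0.717468)
center distance |VC| = r/sin(θ/2) = 19.933897/sin(15.2885°) = 75.598979
C = V + |VC|·bis = (-24.7112,62.3698)
T_A = V + ((C−V)·d_A)·d_A = V + 72.9236·d_A = (-7.2540,71.9930)
T_B = V + ((C−V)·d_B)·d_B = V + 72.9236·d_B = (-34.8456,45.2043)
sweep = 180° − θ = 149.4230°

center=(-24.7112,62.3698) T_A=(-7.2540,71.9930) T_B=(-34.8456,45.2043) sweep=149.4230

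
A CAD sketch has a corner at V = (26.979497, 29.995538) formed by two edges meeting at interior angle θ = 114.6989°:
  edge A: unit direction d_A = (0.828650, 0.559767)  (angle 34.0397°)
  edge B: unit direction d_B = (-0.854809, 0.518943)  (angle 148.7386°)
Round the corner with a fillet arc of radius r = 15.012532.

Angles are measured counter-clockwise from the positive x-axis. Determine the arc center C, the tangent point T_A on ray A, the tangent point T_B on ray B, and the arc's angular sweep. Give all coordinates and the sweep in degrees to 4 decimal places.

center=(26.5472,47.8204) T_A=(34.9508,35.3803) T_B=(18.7566,34.9876) sweep=65.3011

bisector direction at 91.3892° = (-0.024243,0.999706)
center distance |VC| = r/sin(θ/2) = 15.012532/sin(57.3494°) = 17.830103
C = V + |VC|·bis = (26.5472,47.8204)
T_A = V + ((C−V)·d_A)·d_A = V + 9.6196·d_A = (34.9508,35.3803)
T_B = V + ((C−V)·d_B)·d_B = V + 9.6196·d_B = (18.7566,34.9876)
sweep = 180° − θ = 65.3011°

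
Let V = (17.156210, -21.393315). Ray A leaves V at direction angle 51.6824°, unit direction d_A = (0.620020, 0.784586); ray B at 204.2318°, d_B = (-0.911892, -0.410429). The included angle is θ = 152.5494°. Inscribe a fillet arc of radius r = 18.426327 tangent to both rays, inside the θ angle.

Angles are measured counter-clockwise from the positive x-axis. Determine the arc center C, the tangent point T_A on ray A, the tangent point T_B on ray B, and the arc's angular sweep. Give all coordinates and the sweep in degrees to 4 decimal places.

bisector direction at 127.9571° = (-0.615071,0.788472)
center distance |VC| = r/sin(θ/2) = 18.426327/sin(76.2747°) = 18.967968
C = V + |VC|·bis = (5.4896,-6.4376)
T_A = V + ((C−V)·d_A)·d_A = V + 4.5005·d_A = (19.9466,-17.8623)
T_B = V + ((C−V)·d_B)·d_B = V + 4.5005·d_B = (13.0523,-23.2404)
sweep = 180° − θ = 27.4506°

center=(5.4896,-6.4376) T_A=(19.9466,-17.8623) T_B=(13.0523,-23.2404) sweep=27.4506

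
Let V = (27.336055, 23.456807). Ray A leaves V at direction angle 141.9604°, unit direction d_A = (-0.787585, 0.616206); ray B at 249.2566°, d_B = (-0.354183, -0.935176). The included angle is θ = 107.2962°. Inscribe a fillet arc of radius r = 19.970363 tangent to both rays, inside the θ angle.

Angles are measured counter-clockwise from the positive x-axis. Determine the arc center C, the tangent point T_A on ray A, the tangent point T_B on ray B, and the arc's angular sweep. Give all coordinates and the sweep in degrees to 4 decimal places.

bisector direction at 195.6085° = (-0.963123,-0.269063)
center distance |VC| = r/sin(θ/2) = 19.970363/sin(53.6481°) = 24.795839
C = V + |VC|·bis = (3.4546,16.7852)
T_A = V + ((C−V)·d_A)·d_A = V + 14.6976·d_A = (15.7605,32.5135)
T_B = V + ((C−V)·d_B)·d_B = V + 14.6976·d_B = (22.1304,9.7120)
sweep = 180° − θ = 72.7038°

center=(3.4546,16.7852) T_A=(15.7605,32.5135) T_B=(22.1304,9.7120) sweep=72.7038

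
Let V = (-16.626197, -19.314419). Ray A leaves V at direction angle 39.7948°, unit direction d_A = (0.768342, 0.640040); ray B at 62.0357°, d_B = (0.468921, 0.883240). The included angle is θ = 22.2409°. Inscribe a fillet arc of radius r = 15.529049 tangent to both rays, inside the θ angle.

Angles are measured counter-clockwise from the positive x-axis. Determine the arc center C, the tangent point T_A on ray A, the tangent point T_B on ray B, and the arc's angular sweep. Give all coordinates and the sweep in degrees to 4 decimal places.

bisector direction at 50.9153° = (0.630469,0.776214)
center distance |VC| = r/sin(θ/2) = 15.529049/sin(11.1204°) = 80.514710
C = V + |VC|·bis = (34.1359,43.1822)
T_A = V + ((C−V)·d_A)·d_A = V + 79.0030·d_A = (44.0751,31.2506)
T_B = V + ((C−V)·d_B)·d_B = V + 79.0030·d_B = (20.4200,50.4641)
sweep = 180° − θ = 157.7591°

center=(34.1359,43.1822) T_A=(44.0751,31.2506) T_B=(20.4200,50.4641) sweep=157.7591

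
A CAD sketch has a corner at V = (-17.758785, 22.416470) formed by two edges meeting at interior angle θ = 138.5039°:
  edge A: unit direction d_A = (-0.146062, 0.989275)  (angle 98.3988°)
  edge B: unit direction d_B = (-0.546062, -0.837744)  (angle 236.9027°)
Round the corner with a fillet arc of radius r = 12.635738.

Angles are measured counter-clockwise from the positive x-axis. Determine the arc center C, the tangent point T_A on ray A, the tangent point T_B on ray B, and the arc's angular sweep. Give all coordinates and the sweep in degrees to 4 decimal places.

center=(-30.9582,25.3063) T_A=(-18.4580,27.1519) T_B=(-20.3727,18.4064) sweep=41.4961

bisector direction at 167.6507° = (-0.976862,0.213870)
center distance |VC| = r/sin(θ/2) = 12.635738/sin(69.2519°) = 13.512030
C = V + |VC|·bis = (-30.9582,25.3063)
T_A = V + ((C−V)·d_A)·d_A = V + 4.7868·d_A = (-18.4580,27.1519)
T_B = V + ((C−V)·d_B)·d_B = V + 4.7868·d_B = (-20.3727,18.4064)
sweep = 180° − θ = 41.4961°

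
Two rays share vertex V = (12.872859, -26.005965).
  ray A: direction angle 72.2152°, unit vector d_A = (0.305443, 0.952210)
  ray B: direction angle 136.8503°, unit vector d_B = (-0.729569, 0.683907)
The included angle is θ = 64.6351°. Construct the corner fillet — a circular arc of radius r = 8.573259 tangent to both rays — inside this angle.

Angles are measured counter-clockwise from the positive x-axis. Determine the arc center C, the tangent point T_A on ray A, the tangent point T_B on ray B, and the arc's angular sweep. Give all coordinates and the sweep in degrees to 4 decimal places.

bisector direction at 104.5327° = (-0.250933,0.968004)
center distance |VC| = r/sin(θ/2) = 8.573259/sin(32.3175°) = 16.036436
C = V + |VC|·bis = (8.8488,-10.4826)
T_A = V + ((C−V)·d_A)·d_A = V + 13.5524·d_A = (17.0123,-13.1013)
T_B = V + ((C−V)·d_B)·d_B = V + 13.5524·d_B = (2.9855,-16.7374)
sweep = 180° − θ = 115.3649°

center=(8.8488,-10.4826) T_A=(17.0123,-13.1013) T_B=(2.9855,-16.7374) sweep=115.3649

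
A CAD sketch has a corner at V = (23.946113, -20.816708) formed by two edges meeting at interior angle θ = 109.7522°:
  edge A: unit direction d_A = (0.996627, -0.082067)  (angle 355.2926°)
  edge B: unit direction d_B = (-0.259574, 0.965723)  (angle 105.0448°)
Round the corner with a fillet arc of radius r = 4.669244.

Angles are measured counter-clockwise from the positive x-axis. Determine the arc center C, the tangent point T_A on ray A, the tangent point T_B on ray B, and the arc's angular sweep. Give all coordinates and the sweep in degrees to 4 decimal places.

center=(27.6027,-16.4328) T_A=(27.2195,-21.0863) T_B=(23.0935,-17.6448) sweep=70.2478

bisector direction at 50.1687° = (0.640529,0.767934)
center distance |VC| = r/sin(θ/2) = 4.669244/sin(54.8761°) = 5.708752
C = V + |VC|·bis = (27.6027,-16.4328)
T_A = V + ((C−V)·d_A)·d_A = V + 3.2845·d_A = (27.2195,-21.0863)
T_B = V + ((C−V)·d_B)·d_B = V + 3.2845·d_B = (23.0935,-17.6448)
sweep = 180° − θ = 70.2478°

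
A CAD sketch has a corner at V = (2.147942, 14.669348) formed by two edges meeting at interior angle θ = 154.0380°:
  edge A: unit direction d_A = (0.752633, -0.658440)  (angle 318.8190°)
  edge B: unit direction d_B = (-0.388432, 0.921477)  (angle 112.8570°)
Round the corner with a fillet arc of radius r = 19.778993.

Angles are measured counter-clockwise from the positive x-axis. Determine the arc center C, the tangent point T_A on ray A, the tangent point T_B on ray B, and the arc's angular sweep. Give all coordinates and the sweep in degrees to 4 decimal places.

center=(18.6028,26.5536) T_A=(5.5795,11.6672) T_B=(0.3769,18.8708) sweep=25.9620

bisector direction at 35.8380° = (0.810676,0.585495)
center distance |VC| = r/sin(θ/2) = 19.778993/sin(77.0190°) = 20.297709
C = V + |VC|·bis = (18.6028,26.5536)
T_A = V + ((C−V)·d_A)·d_A = V + 4.5594·d_A = (5.5795,11.6672)
T_B = V + ((C−V)·d_B)·d_B = V + 4.5594·d_B = (0.3769,18.8708)
sweep = 180° − θ = 25.9620°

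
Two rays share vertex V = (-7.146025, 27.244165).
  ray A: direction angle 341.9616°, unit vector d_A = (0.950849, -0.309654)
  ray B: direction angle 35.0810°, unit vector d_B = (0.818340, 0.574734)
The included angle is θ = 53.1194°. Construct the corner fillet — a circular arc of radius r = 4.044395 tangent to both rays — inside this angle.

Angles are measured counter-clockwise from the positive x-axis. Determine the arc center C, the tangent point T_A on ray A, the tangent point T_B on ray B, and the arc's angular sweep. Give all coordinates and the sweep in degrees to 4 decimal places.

bisector direction at 8.5213° = (0.988961,0.148177)
center distance |VC| = r/sin(θ/2) = 4.044395/sin(26.5597°) = 9.045232
C = V + |VC|·bis = (1.7994,28.5845)
T_A = V + ((C−V)·d_A)·d_A = V + 8.0907·d_A = (0.5470,24.7389)
T_B = V + ((C−V)·d_B)·d_B = V + 8.0907·d_B = (-0.5251,31.8942)
sweep = 180° − θ = 126.8806°

center=(1.7994,28.5845) T_A=(0.5470,24.7389) T_B=(-0.5251,31.8942) sweep=126.8806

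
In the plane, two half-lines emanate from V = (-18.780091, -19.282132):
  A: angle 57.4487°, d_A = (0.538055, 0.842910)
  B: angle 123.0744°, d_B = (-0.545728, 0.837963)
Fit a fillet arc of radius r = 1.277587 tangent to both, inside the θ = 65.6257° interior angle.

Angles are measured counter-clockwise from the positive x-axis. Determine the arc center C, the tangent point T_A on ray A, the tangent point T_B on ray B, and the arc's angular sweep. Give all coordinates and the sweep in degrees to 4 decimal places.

bisector direction at 90.2615° = (-0.004565,0.999990)
center distance |VC| = r/sin(θ/2) = 1.277587/sin(32.8128°) = 2.357621
C = V + |VC|·bis = (-18.7909,-16.9245)
T_A = V + ((C−V)·d_A)·d_A = V + 1.9815·d_A = (-17.7140,-17.6119)
T_B = V + ((C−V)·d_B)·d_B = V + 1.9815·d_B = (-19.8614,-17.6218)
sweep = 180° − θ = 114.3743°

center=(-18.7909,-16.9245) T_A=(-17.7140,-17.6119) T_B=(-19.8614,-17.6218) sweep=114.3743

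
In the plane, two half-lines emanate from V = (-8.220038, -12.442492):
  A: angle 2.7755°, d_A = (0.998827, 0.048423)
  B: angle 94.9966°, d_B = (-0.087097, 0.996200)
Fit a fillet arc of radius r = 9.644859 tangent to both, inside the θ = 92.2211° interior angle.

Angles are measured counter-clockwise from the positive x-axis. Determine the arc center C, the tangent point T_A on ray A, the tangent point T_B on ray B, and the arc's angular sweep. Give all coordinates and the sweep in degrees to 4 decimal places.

bisector direction at 48.8861° = (0.657559,0.753403)
center distance |VC| = r/sin(θ/2) = 9.644859/sin(46.1106°) = 13.383021
C = V + |VC|·bis = (0.5801,-2.3597)
T_A = V + ((C−V)·d_A)·d_A = V + 9.2780·d_A = (1.0471,-11.9932)
T_B = V + ((C−V)·d_B)·d_B = V + 9.2780·d_B = (-9.0281,-3.1997)
sweep = 180° − θ = 87.7789°

center=(0.5801,-2.3597) T_A=(1.0471,-11.9932) T_B=(-9.0281,-3.1997) sweep=87.7789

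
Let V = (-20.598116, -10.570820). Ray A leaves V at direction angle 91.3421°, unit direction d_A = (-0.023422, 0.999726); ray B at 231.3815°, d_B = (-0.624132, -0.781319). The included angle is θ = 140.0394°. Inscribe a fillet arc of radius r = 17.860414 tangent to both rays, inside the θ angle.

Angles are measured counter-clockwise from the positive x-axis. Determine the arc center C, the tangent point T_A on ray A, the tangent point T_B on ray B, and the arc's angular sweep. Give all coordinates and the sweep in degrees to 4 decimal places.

center=(-38.6057,-4.4972) T_A=(-20.7502,-4.0789) T_B=(-24.6510,-15.6445) sweep=39.9606

bisector direction at 161.3618° = (-0.947556,0.319591)
center distance |VC| = r/sin(θ/2) = 17.860414/sin(70.0197°) = 19.004278
C = V + |VC|·bis = (-38.6057,-4.4972)
T_A = V + ((C−V)·d_A)·d_A = V + 6.4937·d_A = (-20.7502,-4.0789)
T_B = V + ((C−V)·d_B)·d_B = V + 6.4937·d_B = (-24.6510,-15.6445)
sweep = 180° − θ = 39.9606°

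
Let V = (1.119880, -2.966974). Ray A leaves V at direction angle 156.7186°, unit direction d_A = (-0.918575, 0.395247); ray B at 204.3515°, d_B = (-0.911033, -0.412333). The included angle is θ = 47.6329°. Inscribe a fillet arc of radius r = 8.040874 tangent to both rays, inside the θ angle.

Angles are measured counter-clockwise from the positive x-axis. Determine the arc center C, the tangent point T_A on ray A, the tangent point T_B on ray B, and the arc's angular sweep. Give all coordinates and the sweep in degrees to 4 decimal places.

bisector direction at 180.5351° = (-0.999956,-0.009338)
center distance |VC| = r/sin(θ/2) = 8.040874/sin(23.8164°) = 19.912618
C = V + |VC|·bis = (-18.7919,-3.1529)
T_A = V + ((C−V)·d_A)·d_A = V + 18.2169·d_A = (-15.6137,4.2332)
T_B = V + ((C−V)·d_B)·d_B = V + 18.2169·d_B = (-15.4763,-10.4784)
sweep = 180° − θ = 132.3671°

center=(-18.7919,-3.1529) T_A=(-15.6137,4.2332) T_B=(-15.4763,-10.4784) sweep=132.3671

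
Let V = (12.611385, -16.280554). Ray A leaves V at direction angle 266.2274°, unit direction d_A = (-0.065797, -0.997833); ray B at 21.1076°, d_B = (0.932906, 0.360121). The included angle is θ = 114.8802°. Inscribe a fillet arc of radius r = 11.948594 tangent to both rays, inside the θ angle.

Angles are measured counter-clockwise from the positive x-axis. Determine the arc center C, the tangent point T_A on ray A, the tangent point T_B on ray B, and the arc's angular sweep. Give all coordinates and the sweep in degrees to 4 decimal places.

center=(24.0321,-24.6799) T_A=(12.1094,-23.8937) T_B=(19.7291,-13.5330) sweep=65.1198

bisector direction at 323.6675° = (0.805592,-0.592470)
center distance |VC| = r/sin(θ/2) = 11.948594/sin(57.4401°) = 14.176767
C = V + |VC|·bis = (24.0321,-24.6799)
T_A = V + ((C−V)·d_A)·d_A = V + 7.6297·d_A = (12.1094,-23.8937)
T_B = V + ((C−V)·d_B)·d_B = V + 7.6297·d_B = (19.7291,-13.5330)
sweep = 180° − θ = 65.1198°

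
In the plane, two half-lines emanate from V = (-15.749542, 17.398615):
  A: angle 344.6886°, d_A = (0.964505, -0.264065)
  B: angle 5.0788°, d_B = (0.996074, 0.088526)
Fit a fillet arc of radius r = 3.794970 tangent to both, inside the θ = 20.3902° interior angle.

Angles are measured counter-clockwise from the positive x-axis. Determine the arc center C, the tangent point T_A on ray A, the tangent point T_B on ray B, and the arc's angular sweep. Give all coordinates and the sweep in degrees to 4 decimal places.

center=(5.6055,15.4866) T_A=(4.6034,11.8263) T_B=(5.2695,19.2667) sweep=159.6098

bisector direction at 354.8837° = (0.996016,-0.089178)
center distance |VC| = r/sin(θ/2) = 3.794970/sin(10.1951°) = 21.440439
C = V + |VC|·bis = (5.6055,15.4866)
T_A = V + ((C−V)·d_A)·d_A = V + 21.1019·d_A = (4.6034,11.8263)
T_B = V + ((C−V)·d_B)·d_B = V + 21.1019·d_B = (5.2695,19.2667)
sweep = 180° − θ = 159.6098°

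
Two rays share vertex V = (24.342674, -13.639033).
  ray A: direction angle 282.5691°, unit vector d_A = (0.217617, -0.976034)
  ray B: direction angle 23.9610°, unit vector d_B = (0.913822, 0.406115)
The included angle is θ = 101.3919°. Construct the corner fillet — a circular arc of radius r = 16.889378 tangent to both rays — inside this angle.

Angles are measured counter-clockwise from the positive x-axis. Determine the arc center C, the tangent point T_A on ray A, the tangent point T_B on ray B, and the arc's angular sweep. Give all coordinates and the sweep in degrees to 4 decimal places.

bisector direction at 333.2650° = (0.893097,-0.449864)
center distance |VC| = r/sin(θ/2) = 16.889378/sin(50.6960°) = 21.826670
C = V + |VC|·bis = (43.8360,-23.4581)
T_A = V + ((C−V)·d_A)·d_A = V + 13.8258·d_A = (27.3514,-27.1335)
T_B = V + ((C−V)·d_B)·d_B = V + 13.8258·d_B = (36.9770,-8.0242)
sweep = 180° − θ = 78.6081°

center=(43.8360,-23.4581) T_A=(27.3514,-27.1335) T_B=(36.9770,-8.0242) sweep=78.6081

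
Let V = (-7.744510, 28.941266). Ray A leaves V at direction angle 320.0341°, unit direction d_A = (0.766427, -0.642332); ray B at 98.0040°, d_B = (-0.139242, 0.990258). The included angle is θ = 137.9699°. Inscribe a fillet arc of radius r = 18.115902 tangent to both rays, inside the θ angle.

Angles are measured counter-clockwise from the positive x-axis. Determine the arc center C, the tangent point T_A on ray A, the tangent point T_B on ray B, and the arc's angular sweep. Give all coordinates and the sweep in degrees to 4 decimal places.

center=(9.2259,38.3555) T_A=(-2.4106,24.4710) T_B=(-8.7136,35.8330) sweep=42.0301

bisector direction at 29.0191° = (0.874458,0.485100)
center distance |VC| = r/sin(θ/2) = 18.115902/sin(68.9849°) = 19.406715
C = V + |VC|·bis = (9.2259,38.3555)
T_A = V + ((C−V)·d_A)·d_A = V + 6.9595·d_A = (-2.4106,24.4710)
T_B = V + ((C−V)·d_B)·d_B = V + 6.9595·d_B = (-8.7136,35.8330)
sweep = 180° − θ = 42.0301°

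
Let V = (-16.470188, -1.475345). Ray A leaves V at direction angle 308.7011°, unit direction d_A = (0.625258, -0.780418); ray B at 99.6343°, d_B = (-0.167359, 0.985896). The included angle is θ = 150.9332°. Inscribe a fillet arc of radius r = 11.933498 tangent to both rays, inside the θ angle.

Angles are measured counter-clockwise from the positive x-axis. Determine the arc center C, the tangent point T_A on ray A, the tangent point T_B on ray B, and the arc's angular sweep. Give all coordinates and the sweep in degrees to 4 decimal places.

bisector direction at 24.1677° = (0.912351,0.409409)
center distance |VC| = r/sin(θ/2) = 11.933498/sin(75.4666°) = 12.327974
C = V + |VC|·bis = (-5.2227,3.5718)
T_A = V + ((C−V)·d_A)·d_A = V + 3.0936·d_A = (-14.5359,-3.8897)
T_B = V + ((C−V)·d_B)·d_B = V + 3.0936·d_B = (-16.9879,1.5747)
sweep = 180° − θ = 29.0668°

center=(-5.2227,3.5718) T_A=(-14.5359,-3.8897) T_B=(-16.9879,1.5747) sweep=29.0668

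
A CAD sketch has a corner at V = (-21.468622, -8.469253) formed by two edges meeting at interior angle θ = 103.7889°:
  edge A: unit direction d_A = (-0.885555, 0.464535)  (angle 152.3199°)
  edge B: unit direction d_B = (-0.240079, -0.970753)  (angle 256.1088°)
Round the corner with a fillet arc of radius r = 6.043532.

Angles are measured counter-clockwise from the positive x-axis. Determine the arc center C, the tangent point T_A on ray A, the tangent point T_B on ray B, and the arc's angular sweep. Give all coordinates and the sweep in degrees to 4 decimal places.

bisector direction at 204.2143° = (-0.912017,-0.410151)
center distance |VC| = r/sin(θ/2) = 6.043532/sin(51.8944°) = 7.680419
C = V + |VC|·bis = (-28.4733,-11.6194)
T_A = V + ((C−V)·d_A)·d_A = V + 4.7397·d_A = (-25.6659,-6.2675)
T_B = V + ((C−V)·d_B)·d_B = V + 4.7397·d_B = (-22.6065,-13.0703)
sweep = 180° − θ = 76.2111°

center=(-28.4733,-11.6194) T_A=(-25.6659,-6.2675) T_B=(-22.6065,-13.0703) sweep=76.2111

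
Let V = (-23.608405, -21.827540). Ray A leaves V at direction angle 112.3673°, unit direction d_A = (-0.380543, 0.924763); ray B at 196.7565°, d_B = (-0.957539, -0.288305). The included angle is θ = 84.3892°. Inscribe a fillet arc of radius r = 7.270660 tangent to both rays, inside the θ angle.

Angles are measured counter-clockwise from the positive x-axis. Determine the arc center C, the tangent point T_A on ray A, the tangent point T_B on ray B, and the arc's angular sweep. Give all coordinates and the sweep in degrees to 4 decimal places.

bisector direction at 154.5619° = (-0.903050,0.429536)
center distance |VC| = r/sin(θ/2) = 7.270660/sin(42.1946°) = 10.825060
C = V + |VC|·bis = (-33.3840,-17.1778)
T_A = V + ((C−V)·d_A)·d_A = V + 8.0199·d_A = (-26.6603,-14.4110)
T_B = V + ((C−V)·d_B)·d_B = V + 8.0199·d_B = (-31.2878,-24.1397)
sweep = 180° − θ = 95.6108°

center=(-33.3840,-17.1778) T_A=(-26.6603,-14.4110) T_B=(-31.2878,-24.1397) sweep=95.6108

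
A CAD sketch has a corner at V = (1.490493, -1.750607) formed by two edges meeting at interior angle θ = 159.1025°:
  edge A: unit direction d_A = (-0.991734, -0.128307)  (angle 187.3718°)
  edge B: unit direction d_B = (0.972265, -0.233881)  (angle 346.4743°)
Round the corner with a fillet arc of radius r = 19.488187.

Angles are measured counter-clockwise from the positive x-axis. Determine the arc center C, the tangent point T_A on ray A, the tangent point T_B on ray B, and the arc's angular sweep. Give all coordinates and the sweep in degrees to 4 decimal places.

center=(0.4268,-21.5388) T_A=(-2.0737,-2.2117) T_B=(4.9847,-2.5912) sweep=20.8975

bisector direction at 266.9230° = (-0.053677,-0.998558)
center distance |VC| = r/sin(θ/2) = 19.488187/sin(79.5512°) = 19.816799
C = V + |VC|·bis = (0.4268,-21.5388)
T_A = V + ((C−V)·d_A)·d_A = V + 3.5939·d_A = (-2.0737,-2.2117)
T_B = V + ((C−V)·d_B)·d_B = V + 3.5939·d_B = (4.9847,-2.5912)
sweep = 180° − θ = 20.8975°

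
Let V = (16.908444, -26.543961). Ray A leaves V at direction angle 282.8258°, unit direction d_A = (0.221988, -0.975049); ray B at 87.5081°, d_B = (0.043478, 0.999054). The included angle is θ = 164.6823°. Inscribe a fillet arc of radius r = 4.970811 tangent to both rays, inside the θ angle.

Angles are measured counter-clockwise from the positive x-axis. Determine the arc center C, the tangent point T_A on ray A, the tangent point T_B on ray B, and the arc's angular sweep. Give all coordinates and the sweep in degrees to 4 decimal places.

center=(21.9036,-26.0923) T_A=(17.0568,-27.1957) T_B=(16.9375,-25.8761) sweep=15.3177

bisector direction at 5.1669° = (0.995937,0.090058)
center distance |VC| = r/sin(θ/2) = 4.970811/sin(82.3411°) = 5.015554
C = V + |VC|·bis = (21.9036,-26.0923)
T_A = V + ((C−V)·d_A)·d_A = V + 0.6684·d_A = (17.0568,-27.1957)
T_B = V + ((C−V)·d_B)·d_B = V + 0.6684·d_B = (16.9375,-25.8761)
sweep = 180° − θ = 15.3177°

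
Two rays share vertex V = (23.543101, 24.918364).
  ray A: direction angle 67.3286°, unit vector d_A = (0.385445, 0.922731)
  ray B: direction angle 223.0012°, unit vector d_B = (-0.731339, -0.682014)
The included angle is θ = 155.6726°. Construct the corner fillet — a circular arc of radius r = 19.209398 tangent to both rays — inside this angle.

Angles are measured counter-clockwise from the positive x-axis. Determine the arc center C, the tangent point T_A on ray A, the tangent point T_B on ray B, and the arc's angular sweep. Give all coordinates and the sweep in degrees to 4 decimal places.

center=(7.4139,36.1431) T_A=(25.1390,28.7389) T_B=(20.5150,22.0945) sweep=24.3274

bisector direction at 145.1649° = (-0.820799,0.571217)
center distance |VC| = r/sin(θ/2) = 19.209398/sin(77.8363°) = 19.650561
C = V + |VC|·bis = (7.4139,36.1431)
T_A = V + ((C−V)·d_A)·d_A = V + 4.1405·d_A = (25.1390,28.7389)
T_B = V + ((C−V)·d_B)·d_B = V + 4.1405·d_B = (20.5150,22.0945)
sweep = 180° − θ = 24.3274°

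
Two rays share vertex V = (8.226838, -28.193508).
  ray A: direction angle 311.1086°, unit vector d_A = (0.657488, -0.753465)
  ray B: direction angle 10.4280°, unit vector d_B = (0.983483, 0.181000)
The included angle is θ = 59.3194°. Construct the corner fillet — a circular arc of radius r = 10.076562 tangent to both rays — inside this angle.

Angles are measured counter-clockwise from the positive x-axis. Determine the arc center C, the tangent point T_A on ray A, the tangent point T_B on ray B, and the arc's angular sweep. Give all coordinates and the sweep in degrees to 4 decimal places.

center=(27.4534,-34.9008) T_A=(19.8611,-41.5261) T_B=(25.6296,-24.9907) sweep=120.6806

bisector direction at 340.7683° = (0.944194,-0.329389)
center distance |VC| = r/sin(θ/2) = 10.076562/sin(29.6597°) = 20.362961
C = V + |VC|·bis = (27.4534,-34.9008)
T_A = V + ((C−V)·d_A)·d_A = V + 17.6950·d_A = (19.8611,-41.5261)
T_B = V + ((C−V)·d_B)·d_B = V + 17.6950·d_B = (25.6296,-24.9907)
sweep = 180° − θ = 120.6806°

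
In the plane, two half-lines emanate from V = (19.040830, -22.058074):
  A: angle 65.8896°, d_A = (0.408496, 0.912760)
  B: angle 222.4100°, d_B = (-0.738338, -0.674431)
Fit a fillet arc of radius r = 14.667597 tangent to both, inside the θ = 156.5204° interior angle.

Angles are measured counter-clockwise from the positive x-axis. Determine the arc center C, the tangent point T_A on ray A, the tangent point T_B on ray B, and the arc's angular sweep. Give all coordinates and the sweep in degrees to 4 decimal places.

center=(6.8980,-13.2842) T_A=(20.2860,-19.2759) T_B=(16.7903,-24.1138) sweep=23.4796

bisector direction at 144.1498° = (-0.810551,0.585668)
center distance |VC| = r/sin(θ/2) = 14.667597/sin(78.2602°) = 14.980973
C = V + |VC|·bis = (6.8980,-13.2842)
T_A = V + ((C−V)·d_A)·d_A = V + 3.0481·d_A = (20.2860,-19.2759)
T_B = V + ((C−V)·d_B)·d_B = V + 3.0481·d_B = (16.7903,-24.1138)
sweep = 180° − θ = 23.4796°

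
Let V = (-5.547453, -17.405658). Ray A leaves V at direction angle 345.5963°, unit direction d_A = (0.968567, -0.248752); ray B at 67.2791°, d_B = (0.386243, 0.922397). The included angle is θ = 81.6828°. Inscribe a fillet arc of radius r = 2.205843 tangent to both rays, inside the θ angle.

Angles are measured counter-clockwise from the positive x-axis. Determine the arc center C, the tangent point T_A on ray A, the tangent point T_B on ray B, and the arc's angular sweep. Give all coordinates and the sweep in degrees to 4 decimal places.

center=(-2.5272,-15.9039) T_A=(-3.0759,-18.0404) T_B=(-4.5619,-15.0519) sweep=98.3172

bisector direction at 26.4377° = (0.895419,0.445224)
center distance |VC| = r/sin(θ/2) = 2.205843/sin(40.8414°) = 3.373017
C = V + |VC|·bis = (-2.5272,-15.9039)
T_A = V + ((C−V)·d_A)·d_A = V + 2.5518·d_A = (-3.0759,-18.0404)
T_B = V + ((C−V)·d_B)·d_B = V + 2.5518·d_B = (-4.5619,-15.0519)
sweep = 180° − θ = 98.3172°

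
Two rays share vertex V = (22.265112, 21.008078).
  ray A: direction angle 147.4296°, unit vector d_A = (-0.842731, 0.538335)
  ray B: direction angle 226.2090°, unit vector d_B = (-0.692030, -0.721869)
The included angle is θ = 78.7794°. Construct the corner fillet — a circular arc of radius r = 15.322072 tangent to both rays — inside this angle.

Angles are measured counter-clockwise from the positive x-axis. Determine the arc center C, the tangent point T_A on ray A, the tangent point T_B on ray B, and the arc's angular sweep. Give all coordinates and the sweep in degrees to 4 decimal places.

bisector direction at 186.8193° = (-0.992926,-0.118738)
center distance |VC| = r/sin(θ/2) = 15.322072/sin(39.3897°) = 24.144776
C = V + |VC|·bis = (-1.7089,18.1412)
T_A = V + ((C−V)·d_A)·d_A = V + 18.6602·d_A = (6.5396,31.0535)
T_B = V + ((C−V)·d_B)·d_B = V + 18.6602·d_B = (9.3517,7.5378)
sweep = 180° − θ = 101.2206°

center=(-1.7089,18.1412) T_A=(6.5396,31.0535) T_B=(9.3517,7.5378) sweep=101.2206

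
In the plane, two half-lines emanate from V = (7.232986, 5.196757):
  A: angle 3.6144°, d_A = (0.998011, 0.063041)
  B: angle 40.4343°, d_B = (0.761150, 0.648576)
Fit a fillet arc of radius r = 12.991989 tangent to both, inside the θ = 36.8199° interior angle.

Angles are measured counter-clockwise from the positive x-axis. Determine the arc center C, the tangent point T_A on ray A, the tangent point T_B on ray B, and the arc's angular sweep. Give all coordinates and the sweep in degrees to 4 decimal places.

center=(45.3690,20.6236) T_A=(46.1881,7.6574) T_B=(36.9428,30.5124) sweep=143.1801

bisector direction at 22.0243° = (0.927025,0.375001)
center distance |VC| = r/sin(θ/2) = 12.991989/sin(18.4099°) = 41.138128
C = V + |VC|·bis = (45.3690,20.6236)
T_A = V + ((C−V)·d_A)·d_A = V + 39.0327·d_A = (46.1881,7.6574)
T_B = V + ((C−V)·d_B)·d_B = V + 39.0327·d_B = (36.9428,30.5124)
sweep = 180° − θ = 143.1801°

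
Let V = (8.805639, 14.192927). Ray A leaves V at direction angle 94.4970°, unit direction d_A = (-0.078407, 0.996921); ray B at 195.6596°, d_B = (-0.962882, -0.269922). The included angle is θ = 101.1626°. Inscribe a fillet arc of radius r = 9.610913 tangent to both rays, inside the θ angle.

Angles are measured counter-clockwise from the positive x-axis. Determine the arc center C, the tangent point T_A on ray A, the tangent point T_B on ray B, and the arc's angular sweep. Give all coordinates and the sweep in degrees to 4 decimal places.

bisector direction at 145.0783° = (-0.819935,0.572456)
center distance |VC| = r/sin(θ/2) = 9.610913/sin(50.5813°) = 12.440887
C = V + |VC|·bis = (-1.3951,21.3148)
T_A = V + ((C−V)·d_A)·d_A = V + 7.8997·d_A = (8.1862,22.0684)
T_B = V + ((C−V)·d_B)·d_B = V + 7.8997·d_B = (1.1991,12.0606)
sweep = 180° − θ = 78.8374°

center=(-1.3951,21.3148) T_A=(8.1862,22.0684) T_B=(1.1991,12.0606) sweep=78.8374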